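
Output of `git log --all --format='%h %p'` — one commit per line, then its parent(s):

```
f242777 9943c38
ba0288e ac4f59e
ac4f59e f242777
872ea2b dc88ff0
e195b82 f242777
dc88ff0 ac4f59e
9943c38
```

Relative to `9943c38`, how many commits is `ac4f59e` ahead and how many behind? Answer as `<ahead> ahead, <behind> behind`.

2 ahead, 0 behind

Reachable from ac4f59e: {9943c38, ac4f59e, f242777}.
Reachable from 9943c38: {9943c38}.
Only in ac4f59e's history (ahead): {ac4f59e, f242777} — 2.
Only in 9943c38's history (behind): {} — 0.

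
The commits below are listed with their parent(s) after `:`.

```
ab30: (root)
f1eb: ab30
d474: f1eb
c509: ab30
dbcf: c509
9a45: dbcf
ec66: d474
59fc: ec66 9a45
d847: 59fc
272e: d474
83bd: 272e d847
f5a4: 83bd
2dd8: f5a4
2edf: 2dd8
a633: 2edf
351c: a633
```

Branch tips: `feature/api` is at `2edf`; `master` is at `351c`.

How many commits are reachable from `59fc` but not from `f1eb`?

Reachable from 59fc: {59fc, 9a45, ab30, c509, d474, dbcf, ec66, f1eb}.
Reachable from f1eb: {ab30, f1eb}.
In 59fc's history but not f1eb's: {59fc, 9a45, c509, d474, dbcf, ec66} — 6 commits.

6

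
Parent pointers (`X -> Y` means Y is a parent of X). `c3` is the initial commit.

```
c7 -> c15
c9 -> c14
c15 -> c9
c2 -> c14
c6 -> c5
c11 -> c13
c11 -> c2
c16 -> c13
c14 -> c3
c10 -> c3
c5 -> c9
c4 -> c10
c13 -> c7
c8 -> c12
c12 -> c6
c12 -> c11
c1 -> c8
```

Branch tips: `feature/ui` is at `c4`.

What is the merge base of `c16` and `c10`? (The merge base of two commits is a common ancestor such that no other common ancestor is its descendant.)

Ancestors of c16: {c13, c14, c15, c16, c3, c7, c9}.
Ancestors of c10: {c10, c3}.
Common ancestors: {c3}.
The only common ancestor is c3, so it is the merge base.

c3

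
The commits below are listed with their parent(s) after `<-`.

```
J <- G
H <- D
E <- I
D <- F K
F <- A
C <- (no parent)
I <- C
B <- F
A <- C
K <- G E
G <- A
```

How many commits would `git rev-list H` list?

9

Walking parent pointers from H: reachable set = {A, C, D, E, F, G, H, I, K}.
That is 9 commits.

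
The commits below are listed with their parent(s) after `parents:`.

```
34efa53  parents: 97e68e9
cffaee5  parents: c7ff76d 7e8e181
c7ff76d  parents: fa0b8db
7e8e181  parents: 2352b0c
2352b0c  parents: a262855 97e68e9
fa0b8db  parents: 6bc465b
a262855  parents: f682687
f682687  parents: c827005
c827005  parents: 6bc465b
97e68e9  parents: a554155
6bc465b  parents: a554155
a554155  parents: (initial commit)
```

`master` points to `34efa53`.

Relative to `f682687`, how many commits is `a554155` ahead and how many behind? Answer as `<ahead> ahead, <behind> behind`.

Reachable from a554155: {a554155}.
Reachable from f682687: {6bc465b, a554155, c827005, f682687}.
Only in a554155's history (ahead): {} — 0.
Only in f682687's history (behind): {6bc465b, c827005, f682687} — 3.

0 ahead, 3 behind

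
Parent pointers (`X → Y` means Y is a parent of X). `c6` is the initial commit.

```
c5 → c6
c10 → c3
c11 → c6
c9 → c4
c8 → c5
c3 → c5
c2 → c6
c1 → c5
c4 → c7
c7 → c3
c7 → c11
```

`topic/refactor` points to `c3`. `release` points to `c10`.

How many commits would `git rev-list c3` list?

3

Walking parent pointers from c3: reachable set = {c3, c5, c6}.
That is 3 commits.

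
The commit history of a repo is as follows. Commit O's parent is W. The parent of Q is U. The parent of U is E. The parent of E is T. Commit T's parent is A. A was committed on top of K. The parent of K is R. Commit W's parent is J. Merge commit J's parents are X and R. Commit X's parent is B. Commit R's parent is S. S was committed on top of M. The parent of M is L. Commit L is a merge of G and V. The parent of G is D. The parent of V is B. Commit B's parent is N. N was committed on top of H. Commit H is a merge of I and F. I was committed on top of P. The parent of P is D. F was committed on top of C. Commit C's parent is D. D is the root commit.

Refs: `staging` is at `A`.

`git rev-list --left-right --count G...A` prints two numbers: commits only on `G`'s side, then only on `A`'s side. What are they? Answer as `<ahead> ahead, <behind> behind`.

0 ahead, 14 behind

Reachable from G: {D, G}.
Reachable from A: {A, B, C, D, F, G, H, I, K, L, M, N, P, R, S, V}.
Only in G's history (ahead): {} — 0.
Only in A's history (behind): {A, B, C, F, H, I, K, L, M, N, P, R, S, V} — 14.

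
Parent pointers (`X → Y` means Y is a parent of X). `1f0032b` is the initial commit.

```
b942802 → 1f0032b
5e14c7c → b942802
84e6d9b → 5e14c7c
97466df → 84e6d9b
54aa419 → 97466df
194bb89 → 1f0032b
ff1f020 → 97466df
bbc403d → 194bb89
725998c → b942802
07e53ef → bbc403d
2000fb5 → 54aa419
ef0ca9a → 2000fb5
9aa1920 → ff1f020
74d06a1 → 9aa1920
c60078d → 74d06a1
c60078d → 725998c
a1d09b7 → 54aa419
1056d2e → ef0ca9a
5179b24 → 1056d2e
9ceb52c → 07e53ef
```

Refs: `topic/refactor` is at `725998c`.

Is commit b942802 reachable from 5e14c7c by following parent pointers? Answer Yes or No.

Ancestors of 5e14c7c (commits reachable by following parents): {1f0032b, 5e14c7c, b942802}.
b942802 is in that set, so it is an ancestor of 5e14c7c.

Yes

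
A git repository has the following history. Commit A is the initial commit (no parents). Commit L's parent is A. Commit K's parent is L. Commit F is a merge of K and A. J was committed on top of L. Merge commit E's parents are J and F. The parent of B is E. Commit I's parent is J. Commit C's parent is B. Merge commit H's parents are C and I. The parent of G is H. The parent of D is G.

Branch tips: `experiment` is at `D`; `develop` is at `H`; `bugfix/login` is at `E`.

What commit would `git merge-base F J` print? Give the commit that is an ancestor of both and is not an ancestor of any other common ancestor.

L

Ancestors of F: {A, F, K, L}.
Ancestors of J: {A, J, L}.
Common ancestors: {A, L}.
Among these, L is not an ancestor of any other common ancestor — it is the merge base.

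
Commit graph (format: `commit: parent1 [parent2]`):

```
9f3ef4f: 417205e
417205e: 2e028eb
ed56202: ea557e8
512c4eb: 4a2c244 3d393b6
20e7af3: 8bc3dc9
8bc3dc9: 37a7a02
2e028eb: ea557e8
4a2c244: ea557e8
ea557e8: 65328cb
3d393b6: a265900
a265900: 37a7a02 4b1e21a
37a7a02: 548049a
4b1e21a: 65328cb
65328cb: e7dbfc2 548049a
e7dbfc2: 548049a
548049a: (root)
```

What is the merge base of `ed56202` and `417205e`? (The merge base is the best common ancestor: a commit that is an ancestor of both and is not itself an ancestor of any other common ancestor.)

Ancestors of ed56202: {548049a, 65328cb, e7dbfc2, ea557e8, ed56202}.
Ancestors of 417205e: {2e028eb, 417205e, 548049a, 65328cb, e7dbfc2, ea557e8}.
Common ancestors: {548049a, 65328cb, e7dbfc2, ea557e8}.
Among these, ea557e8 is not an ancestor of any other common ancestor — it is the merge base.

ea557e8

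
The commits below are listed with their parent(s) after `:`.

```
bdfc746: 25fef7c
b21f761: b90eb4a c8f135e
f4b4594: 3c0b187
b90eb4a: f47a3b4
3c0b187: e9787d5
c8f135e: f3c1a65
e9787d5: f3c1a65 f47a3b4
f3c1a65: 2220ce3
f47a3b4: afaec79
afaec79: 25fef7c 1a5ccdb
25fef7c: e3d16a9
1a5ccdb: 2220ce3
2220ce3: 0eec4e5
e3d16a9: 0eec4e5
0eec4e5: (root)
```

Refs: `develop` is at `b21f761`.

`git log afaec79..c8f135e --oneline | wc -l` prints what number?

Reachable from c8f135e: {0eec4e5, 2220ce3, c8f135e, f3c1a65}.
Reachable from afaec79: {0eec4e5, 1a5ccdb, 2220ce3, 25fef7c, afaec79, e3d16a9}.
In c8f135e's history but not afaec79's: {c8f135e, f3c1a65} — 2 commits.

2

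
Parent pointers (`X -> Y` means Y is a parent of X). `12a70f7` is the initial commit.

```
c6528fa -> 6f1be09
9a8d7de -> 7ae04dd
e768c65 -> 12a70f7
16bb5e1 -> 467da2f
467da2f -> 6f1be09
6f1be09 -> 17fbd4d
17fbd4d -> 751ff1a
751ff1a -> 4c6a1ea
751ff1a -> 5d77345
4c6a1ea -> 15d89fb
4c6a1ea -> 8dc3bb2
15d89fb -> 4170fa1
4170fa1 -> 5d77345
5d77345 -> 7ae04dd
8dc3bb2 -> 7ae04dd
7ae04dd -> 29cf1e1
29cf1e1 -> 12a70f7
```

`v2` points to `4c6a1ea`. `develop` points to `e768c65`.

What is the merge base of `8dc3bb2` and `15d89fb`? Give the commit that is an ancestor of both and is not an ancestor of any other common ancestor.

Ancestors of 8dc3bb2: {12a70f7, 29cf1e1, 7ae04dd, 8dc3bb2}.
Ancestors of 15d89fb: {12a70f7, 15d89fb, 29cf1e1, 4170fa1, 5d77345, 7ae04dd}.
Common ancestors: {12a70f7, 29cf1e1, 7ae04dd}.
Among these, 7ae04dd is not an ancestor of any other common ancestor — it is the merge base.

7ae04dd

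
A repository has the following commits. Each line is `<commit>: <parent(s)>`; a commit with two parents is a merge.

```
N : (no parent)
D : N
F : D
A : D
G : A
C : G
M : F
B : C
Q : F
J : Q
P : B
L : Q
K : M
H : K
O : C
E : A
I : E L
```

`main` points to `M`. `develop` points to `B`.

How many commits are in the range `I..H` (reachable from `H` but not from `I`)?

Reachable from H: {D, F, H, K, M, N}.
Reachable from I: {A, D, E, F, I, L, N, Q}.
In H's history but not I's: {H, K, M} — 3 commits.

3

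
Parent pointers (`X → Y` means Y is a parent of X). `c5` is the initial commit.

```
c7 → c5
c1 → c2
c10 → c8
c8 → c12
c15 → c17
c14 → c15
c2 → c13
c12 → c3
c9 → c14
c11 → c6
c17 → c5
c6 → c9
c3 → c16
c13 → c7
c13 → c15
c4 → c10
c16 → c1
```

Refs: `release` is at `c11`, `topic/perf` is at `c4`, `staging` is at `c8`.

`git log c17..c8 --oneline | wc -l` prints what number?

Reachable from c8: {c1, c12, c13, c15, c16, c17, c2, c3, c5, c7, c8}.
Reachable from c17: {c17, c5}.
In c8's history but not c17's: {c1, c12, c13, c15, c16, c2, c3, c7, c8} — 9 commits.

9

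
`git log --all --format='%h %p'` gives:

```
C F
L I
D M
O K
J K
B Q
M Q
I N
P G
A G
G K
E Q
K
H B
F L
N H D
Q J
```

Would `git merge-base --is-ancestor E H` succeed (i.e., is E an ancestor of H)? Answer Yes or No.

No

Ancestors of H: {B, H, J, K, Q}.
E is not in that set, so it is not an ancestor of H.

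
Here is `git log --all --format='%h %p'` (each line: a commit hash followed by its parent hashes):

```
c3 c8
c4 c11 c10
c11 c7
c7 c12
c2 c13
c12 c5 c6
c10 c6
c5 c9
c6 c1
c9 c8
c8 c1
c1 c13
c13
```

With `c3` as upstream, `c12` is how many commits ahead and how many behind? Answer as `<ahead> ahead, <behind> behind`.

Reachable from c12: {c1, c12, c13, c5, c6, c8, c9}.
Reachable from c3: {c1, c13, c3, c8}.
Only in c12's history (ahead): {c12, c5, c6, c9} — 4.
Only in c3's history (behind): {c3} — 1.

4 ahead, 1 behind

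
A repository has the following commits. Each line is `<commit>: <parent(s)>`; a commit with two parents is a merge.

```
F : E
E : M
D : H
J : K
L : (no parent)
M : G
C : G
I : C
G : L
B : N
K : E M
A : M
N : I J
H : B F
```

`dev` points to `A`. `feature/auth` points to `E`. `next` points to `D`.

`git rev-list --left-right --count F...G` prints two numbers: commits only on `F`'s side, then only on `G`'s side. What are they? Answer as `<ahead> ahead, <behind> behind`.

3 ahead, 0 behind

Reachable from F: {E, F, G, L, M}.
Reachable from G: {G, L}.
Only in F's history (ahead): {E, F, M} — 3.
Only in G's history (behind): {} — 0.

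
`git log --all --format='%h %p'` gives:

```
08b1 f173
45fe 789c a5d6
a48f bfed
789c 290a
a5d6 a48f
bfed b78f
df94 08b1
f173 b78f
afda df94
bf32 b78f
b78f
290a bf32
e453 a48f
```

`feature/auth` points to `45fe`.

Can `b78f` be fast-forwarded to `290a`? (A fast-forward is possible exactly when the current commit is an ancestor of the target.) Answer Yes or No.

Yes

A fast-forward from b78f to 290a is possible iff b78f is an ancestor of 290a.
Ancestors of 290a: {290a, b78f, bf32}.
b78f is among them, so fast-forward is possible.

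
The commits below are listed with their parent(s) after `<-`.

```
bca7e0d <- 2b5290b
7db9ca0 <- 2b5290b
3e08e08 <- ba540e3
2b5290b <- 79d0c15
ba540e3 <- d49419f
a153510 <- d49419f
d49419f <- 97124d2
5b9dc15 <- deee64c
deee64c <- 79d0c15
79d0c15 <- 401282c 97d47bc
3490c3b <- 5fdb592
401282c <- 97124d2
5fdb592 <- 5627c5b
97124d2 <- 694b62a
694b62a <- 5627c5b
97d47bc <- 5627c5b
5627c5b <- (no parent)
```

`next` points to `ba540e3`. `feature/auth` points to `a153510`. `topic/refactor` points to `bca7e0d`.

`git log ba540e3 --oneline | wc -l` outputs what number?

5

Walking parent pointers from ba540e3: reachable set = {5627c5b, 694b62a, 97124d2, ba540e3, d49419f}.
That is 5 commits.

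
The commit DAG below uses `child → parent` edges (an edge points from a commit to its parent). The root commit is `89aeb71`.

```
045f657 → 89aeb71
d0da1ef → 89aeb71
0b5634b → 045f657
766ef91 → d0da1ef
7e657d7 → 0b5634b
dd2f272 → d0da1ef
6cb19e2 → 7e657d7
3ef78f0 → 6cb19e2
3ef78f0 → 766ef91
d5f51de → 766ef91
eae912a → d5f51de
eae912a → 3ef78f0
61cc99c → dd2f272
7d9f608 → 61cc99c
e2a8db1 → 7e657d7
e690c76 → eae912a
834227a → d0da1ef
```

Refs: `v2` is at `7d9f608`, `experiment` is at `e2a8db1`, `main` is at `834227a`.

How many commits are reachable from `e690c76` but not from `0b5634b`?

Reachable from e690c76: {045f657, 0b5634b, 3ef78f0, 6cb19e2, 766ef91, 7e657d7, 89aeb71, d0da1ef, d5f51de, e690c76, eae912a}.
Reachable from 0b5634b: {045f657, 0b5634b, 89aeb71}.
In e690c76's history but not 0b5634b's: {3ef78f0, 6cb19e2, 766ef91, 7e657d7, d0da1ef, d5f51de, e690c76, eae912a} — 8 commits.

8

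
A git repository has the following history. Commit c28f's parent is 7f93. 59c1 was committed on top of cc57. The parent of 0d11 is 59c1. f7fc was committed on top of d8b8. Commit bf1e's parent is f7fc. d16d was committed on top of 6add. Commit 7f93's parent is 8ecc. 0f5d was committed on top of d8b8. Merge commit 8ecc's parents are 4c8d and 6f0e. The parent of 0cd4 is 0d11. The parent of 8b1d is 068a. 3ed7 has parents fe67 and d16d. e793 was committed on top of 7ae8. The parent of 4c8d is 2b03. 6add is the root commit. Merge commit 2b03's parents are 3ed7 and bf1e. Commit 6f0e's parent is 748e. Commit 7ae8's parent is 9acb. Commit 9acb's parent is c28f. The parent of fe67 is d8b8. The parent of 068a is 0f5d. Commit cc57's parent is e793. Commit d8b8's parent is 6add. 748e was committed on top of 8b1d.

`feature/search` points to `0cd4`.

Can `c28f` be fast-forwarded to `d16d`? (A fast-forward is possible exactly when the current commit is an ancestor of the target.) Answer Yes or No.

No

A fast-forward from c28f to d16d is possible iff c28f is an ancestor of d16d.
Ancestors of d16d: {6add, d16d}.
c28f is not among them, so fast-forward is not possible.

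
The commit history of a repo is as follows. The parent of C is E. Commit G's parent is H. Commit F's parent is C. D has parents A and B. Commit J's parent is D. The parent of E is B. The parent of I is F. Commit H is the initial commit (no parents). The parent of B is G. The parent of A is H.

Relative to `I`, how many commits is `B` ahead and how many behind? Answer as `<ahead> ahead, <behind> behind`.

Reachable from B: {B, G, H}.
Reachable from I: {B, C, E, F, G, H, I}.
Only in B's history (ahead): {} — 0.
Only in I's history (behind): {C, E, F, I} — 4.

0 ahead, 4 behind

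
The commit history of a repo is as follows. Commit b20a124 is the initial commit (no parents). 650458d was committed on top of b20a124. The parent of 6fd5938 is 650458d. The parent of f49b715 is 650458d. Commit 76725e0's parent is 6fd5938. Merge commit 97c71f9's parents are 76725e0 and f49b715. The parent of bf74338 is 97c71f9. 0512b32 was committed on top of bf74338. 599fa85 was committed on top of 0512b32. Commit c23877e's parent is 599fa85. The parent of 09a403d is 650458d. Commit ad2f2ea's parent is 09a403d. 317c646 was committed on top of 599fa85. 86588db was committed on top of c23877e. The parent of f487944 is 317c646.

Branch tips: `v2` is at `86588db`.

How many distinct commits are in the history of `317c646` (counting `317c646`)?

Walking parent pointers from 317c646: reachable set = {0512b32, 317c646, 599fa85, 650458d, 6fd5938, 76725e0, 97c71f9, b20a124, bf74338, f49b715}.
That is 10 commits.

10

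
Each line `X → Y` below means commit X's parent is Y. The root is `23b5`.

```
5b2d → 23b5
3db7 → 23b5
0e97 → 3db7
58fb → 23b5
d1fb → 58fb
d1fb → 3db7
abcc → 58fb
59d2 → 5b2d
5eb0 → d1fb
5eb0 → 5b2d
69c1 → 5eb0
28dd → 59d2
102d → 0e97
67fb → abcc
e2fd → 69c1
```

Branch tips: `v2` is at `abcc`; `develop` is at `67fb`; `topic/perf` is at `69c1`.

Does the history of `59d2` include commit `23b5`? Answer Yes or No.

Yes

Ancestors of 59d2 (commits reachable by following parents): {23b5, 59d2, 5b2d}.
23b5 is in that set, so it is an ancestor of 59d2.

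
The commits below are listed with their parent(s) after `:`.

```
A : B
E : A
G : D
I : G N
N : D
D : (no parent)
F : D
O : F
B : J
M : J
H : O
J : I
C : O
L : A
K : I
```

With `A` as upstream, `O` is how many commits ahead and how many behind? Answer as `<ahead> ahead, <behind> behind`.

2 ahead, 6 behind

Reachable from O: {D, F, O}.
Reachable from A: {A, B, D, G, I, J, N}.
Only in O's history (ahead): {F, O} — 2.
Only in A's history (behind): {A, B, G, I, J, N} — 6.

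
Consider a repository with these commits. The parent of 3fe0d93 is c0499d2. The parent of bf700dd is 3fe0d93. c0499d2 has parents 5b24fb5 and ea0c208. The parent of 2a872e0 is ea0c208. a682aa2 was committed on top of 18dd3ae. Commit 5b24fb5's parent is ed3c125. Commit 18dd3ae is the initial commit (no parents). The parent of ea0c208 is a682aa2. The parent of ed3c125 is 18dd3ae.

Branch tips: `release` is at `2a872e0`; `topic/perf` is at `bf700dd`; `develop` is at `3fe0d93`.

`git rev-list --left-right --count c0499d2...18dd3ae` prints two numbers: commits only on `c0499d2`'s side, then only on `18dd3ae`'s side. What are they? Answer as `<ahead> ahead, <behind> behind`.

5 ahead, 0 behind

Reachable from c0499d2: {18dd3ae, 5b24fb5, a682aa2, c0499d2, ea0c208, ed3c125}.
Reachable from 18dd3ae: {18dd3ae}.
Only in c0499d2's history (ahead): {5b24fb5, a682aa2, c0499d2, ea0c208, ed3c125} — 5.
Only in 18dd3ae's history (behind): {} — 0.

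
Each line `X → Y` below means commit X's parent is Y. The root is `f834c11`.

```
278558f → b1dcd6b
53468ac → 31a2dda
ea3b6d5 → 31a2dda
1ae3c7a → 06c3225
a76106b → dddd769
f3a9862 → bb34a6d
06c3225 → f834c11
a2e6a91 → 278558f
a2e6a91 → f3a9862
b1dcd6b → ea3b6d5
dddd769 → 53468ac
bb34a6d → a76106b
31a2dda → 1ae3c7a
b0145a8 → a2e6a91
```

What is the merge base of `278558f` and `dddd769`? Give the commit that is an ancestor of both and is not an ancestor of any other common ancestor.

Ancestors of 278558f: {06c3225, 1ae3c7a, 278558f, 31a2dda, b1dcd6b, ea3b6d5, f834c11}.
Ancestors of dddd769: {06c3225, 1ae3c7a, 31a2dda, 53468ac, dddd769, f834c11}.
Common ancestors: {06c3225, 1ae3c7a, 31a2dda, f834c11}.
Among these, 31a2dda is not an ancestor of any other common ancestor — it is the merge base.

31a2dda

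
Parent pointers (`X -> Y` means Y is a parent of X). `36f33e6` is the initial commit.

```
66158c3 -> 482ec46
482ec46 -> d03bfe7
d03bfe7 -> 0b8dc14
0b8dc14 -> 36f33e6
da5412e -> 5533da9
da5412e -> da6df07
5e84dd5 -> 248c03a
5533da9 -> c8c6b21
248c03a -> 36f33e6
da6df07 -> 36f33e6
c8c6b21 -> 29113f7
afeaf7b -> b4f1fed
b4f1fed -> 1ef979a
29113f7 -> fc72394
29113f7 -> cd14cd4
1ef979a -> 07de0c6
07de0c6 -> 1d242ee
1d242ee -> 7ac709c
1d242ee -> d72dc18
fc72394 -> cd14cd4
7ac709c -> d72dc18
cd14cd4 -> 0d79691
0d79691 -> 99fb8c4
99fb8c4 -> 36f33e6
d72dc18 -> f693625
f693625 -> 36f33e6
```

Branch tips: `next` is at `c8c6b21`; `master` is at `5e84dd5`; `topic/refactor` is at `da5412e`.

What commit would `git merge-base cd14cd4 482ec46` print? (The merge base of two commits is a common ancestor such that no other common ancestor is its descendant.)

Ancestors of cd14cd4: {0d79691, 36f33e6, 99fb8c4, cd14cd4}.
Ancestors of 482ec46: {0b8dc14, 36f33e6, 482ec46, d03bfe7}.
Common ancestors: {36f33e6}.
The only common ancestor is 36f33e6, so it is the merge base.

36f33e6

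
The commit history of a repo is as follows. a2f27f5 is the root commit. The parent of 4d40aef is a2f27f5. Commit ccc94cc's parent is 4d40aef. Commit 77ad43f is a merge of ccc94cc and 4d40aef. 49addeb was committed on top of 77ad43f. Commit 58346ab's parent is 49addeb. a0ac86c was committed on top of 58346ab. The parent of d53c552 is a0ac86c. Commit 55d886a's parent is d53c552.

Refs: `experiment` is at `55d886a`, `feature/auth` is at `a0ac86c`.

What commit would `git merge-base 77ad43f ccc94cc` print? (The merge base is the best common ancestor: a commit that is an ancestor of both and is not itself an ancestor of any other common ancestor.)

Ancestors of 77ad43f: {4d40aef, 77ad43f, a2f27f5, ccc94cc}.
Ancestors of ccc94cc: {4d40aef, a2f27f5, ccc94cc}.
Common ancestors: {4d40aef, a2f27f5, ccc94cc}.
Among these, ccc94cc is not an ancestor of any other common ancestor — it is the merge base.

ccc94cc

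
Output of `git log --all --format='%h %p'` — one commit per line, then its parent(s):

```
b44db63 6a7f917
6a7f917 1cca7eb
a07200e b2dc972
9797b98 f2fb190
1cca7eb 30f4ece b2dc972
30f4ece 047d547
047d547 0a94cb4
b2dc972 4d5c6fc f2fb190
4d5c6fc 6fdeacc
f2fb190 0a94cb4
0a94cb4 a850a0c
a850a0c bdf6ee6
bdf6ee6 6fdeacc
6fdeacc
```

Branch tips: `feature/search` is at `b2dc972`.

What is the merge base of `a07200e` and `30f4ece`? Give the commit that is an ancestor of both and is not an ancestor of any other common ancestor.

0a94cb4

Ancestors of a07200e: {0a94cb4, 4d5c6fc, 6fdeacc, a07200e, a850a0c, b2dc972, bdf6ee6, f2fb190}.
Ancestors of 30f4ece: {047d547, 0a94cb4, 30f4ece, 6fdeacc, a850a0c, bdf6ee6}.
Common ancestors: {0a94cb4, 6fdeacc, a850a0c, bdf6ee6}.
Among these, 0a94cb4 is not an ancestor of any other common ancestor — it is the merge base.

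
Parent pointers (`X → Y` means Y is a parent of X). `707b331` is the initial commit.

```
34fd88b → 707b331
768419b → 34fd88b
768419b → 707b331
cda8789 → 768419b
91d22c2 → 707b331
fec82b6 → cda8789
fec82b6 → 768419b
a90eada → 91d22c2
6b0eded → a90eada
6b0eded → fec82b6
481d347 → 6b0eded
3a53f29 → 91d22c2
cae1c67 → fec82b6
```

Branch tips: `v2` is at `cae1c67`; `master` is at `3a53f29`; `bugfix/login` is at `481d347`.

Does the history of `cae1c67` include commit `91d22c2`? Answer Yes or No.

No

Ancestors of cae1c67: {34fd88b, 707b331, 768419b, cae1c67, cda8789, fec82b6}.
91d22c2 is not in that set, so it is not an ancestor of cae1c67.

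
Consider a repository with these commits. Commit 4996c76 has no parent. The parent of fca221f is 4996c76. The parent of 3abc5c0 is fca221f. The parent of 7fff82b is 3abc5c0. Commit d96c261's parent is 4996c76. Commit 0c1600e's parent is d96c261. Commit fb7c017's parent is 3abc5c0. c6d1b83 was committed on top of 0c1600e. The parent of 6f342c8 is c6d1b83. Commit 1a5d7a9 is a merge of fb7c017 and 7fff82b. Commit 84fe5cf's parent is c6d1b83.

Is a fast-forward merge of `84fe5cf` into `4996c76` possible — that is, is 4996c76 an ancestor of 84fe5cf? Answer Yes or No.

Yes

A fast-forward from 4996c76 to 84fe5cf is possible iff 4996c76 is an ancestor of 84fe5cf.
Ancestors of 84fe5cf: {0c1600e, 4996c76, 84fe5cf, c6d1b83, d96c261}.
4996c76 is among them, so fast-forward is possible.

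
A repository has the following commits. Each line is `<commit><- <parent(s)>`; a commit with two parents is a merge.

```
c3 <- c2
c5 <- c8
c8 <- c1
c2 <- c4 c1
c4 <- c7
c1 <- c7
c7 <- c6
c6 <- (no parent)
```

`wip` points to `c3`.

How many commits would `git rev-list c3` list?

6

Walking parent pointers from c3: reachable set = {c1, c2, c3, c4, c6, c7}.
That is 6 commits.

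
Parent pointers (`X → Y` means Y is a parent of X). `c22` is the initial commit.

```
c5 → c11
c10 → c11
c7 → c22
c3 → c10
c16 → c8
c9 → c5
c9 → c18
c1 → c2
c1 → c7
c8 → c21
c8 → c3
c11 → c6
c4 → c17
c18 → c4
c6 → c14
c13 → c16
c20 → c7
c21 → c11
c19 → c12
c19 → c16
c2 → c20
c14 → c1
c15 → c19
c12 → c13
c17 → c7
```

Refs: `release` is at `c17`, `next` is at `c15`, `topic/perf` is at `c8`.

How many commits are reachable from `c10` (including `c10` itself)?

Walking parent pointers from c10: reachable set = {c1, c10, c11, c14, c2, c20, c22, c6, c7}.
That is 9 commits.

9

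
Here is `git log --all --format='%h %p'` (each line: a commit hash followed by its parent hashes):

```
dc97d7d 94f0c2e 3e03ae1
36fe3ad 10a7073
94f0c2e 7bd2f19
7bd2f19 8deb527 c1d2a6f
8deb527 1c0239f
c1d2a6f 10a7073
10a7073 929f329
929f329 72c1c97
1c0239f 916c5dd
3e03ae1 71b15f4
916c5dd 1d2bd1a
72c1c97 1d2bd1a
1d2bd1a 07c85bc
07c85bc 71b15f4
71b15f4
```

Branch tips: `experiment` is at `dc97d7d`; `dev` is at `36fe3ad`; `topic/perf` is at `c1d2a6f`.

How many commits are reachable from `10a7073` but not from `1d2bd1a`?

3

Reachable from 10a7073: {07c85bc, 10a7073, 1d2bd1a, 71b15f4, 72c1c97, 929f329}.
Reachable from 1d2bd1a: {07c85bc, 1d2bd1a, 71b15f4}.
In 10a7073's history but not 1d2bd1a's: {10a7073, 72c1c97, 929f329} — 3 commits.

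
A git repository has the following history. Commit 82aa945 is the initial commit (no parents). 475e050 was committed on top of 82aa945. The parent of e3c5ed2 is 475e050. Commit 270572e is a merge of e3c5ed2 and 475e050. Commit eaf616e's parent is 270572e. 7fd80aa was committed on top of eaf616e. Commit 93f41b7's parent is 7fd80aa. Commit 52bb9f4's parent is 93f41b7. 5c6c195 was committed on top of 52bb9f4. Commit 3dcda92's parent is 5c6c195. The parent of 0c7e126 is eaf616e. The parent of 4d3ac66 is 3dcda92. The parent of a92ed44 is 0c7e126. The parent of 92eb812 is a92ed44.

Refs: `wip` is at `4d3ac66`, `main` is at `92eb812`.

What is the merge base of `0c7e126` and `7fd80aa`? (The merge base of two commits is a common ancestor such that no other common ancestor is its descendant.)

Ancestors of 0c7e126: {0c7e126, 270572e, 475e050, 82aa945, e3c5ed2, eaf616e}.
Ancestors of 7fd80aa: {270572e, 475e050, 7fd80aa, 82aa945, e3c5ed2, eaf616e}.
Common ancestors: {270572e, 475e050, 82aa945, e3c5ed2, eaf616e}.
Among these, eaf616e is not an ancestor of any other common ancestor — it is the merge base.

eaf616e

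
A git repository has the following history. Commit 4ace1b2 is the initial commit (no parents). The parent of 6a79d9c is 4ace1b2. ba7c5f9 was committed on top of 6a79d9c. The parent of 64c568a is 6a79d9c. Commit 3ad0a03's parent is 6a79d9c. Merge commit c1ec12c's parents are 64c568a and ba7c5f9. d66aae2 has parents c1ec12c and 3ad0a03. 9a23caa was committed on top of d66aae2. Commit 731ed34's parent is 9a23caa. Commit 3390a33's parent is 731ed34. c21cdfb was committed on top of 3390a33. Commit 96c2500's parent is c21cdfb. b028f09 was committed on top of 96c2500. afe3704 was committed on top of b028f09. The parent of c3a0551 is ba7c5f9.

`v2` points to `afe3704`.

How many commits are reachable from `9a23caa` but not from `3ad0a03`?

5

Reachable from 9a23caa: {3ad0a03, 4ace1b2, 64c568a, 6a79d9c, 9a23caa, ba7c5f9, c1ec12c, d66aae2}.
Reachable from 3ad0a03: {3ad0a03, 4ace1b2, 6a79d9c}.
In 9a23caa's history but not 3ad0a03's: {64c568a, 9a23caa, ba7c5f9, c1ec12c, d66aae2} — 5 commits.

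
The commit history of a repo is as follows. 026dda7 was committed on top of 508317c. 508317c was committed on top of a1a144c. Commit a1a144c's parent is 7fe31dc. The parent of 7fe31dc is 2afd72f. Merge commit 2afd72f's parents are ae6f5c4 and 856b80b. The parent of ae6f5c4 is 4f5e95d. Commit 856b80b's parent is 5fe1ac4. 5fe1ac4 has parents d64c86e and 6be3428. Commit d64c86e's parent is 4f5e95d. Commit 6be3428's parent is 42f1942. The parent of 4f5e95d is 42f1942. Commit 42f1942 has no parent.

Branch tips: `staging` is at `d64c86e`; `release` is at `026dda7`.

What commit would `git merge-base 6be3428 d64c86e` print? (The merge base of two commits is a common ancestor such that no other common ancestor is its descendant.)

42f1942

Ancestors of 6be3428: {42f1942, 6be3428}.
Ancestors of d64c86e: {42f1942, 4f5e95d, d64c86e}.
Common ancestors: {42f1942}.
The only common ancestor is 42f1942, so it is the merge base.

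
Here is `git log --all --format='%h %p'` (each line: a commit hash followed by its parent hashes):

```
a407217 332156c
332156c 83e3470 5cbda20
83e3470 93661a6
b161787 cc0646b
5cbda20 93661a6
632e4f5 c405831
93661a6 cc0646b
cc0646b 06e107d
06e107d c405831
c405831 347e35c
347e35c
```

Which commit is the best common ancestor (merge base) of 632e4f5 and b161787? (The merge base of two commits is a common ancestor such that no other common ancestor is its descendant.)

Ancestors of 632e4f5: {347e35c, 632e4f5, c405831}.
Ancestors of b161787: {06e107d, 347e35c, b161787, c405831, cc0646b}.
Common ancestors: {347e35c, c405831}.
Among these, c405831 is not an ancestor of any other common ancestor — it is the merge base.

c405831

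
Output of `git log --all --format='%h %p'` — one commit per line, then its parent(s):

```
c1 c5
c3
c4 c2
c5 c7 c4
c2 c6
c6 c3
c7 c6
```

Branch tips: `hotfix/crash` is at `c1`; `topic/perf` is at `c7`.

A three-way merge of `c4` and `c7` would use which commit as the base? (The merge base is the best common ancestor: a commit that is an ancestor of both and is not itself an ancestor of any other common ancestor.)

c6

Ancestors of c4: {c2, c3, c4, c6}.
Ancestors of c7: {c3, c6, c7}.
Common ancestors: {c3, c6}.
Among these, c6 is not an ancestor of any other common ancestor — it is the merge base.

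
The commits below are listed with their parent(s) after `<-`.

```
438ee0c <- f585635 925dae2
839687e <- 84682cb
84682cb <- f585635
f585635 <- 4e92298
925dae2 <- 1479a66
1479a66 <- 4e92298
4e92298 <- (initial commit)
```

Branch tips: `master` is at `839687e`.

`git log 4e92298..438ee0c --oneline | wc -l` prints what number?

4

Reachable from 438ee0c: {1479a66, 438ee0c, 4e92298, 925dae2, f585635}.
Reachable from 4e92298: {4e92298}.
In 438ee0c's history but not 4e92298's: {1479a66, 438ee0c, 925dae2, f585635} — 4 commits.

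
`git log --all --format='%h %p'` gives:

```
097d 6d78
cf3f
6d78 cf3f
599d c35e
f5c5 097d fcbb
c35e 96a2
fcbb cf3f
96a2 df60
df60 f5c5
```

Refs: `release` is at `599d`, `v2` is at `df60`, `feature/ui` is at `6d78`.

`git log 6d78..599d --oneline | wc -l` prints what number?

7

Reachable from 599d: {097d, 599d, 6d78, 96a2, c35e, cf3f, df60, f5c5, fcbb}.
Reachable from 6d78: {6d78, cf3f}.
In 599d's history but not 6d78's: {097d, 599d, 96a2, c35e, df60, f5c5, fcbb} — 7 commits.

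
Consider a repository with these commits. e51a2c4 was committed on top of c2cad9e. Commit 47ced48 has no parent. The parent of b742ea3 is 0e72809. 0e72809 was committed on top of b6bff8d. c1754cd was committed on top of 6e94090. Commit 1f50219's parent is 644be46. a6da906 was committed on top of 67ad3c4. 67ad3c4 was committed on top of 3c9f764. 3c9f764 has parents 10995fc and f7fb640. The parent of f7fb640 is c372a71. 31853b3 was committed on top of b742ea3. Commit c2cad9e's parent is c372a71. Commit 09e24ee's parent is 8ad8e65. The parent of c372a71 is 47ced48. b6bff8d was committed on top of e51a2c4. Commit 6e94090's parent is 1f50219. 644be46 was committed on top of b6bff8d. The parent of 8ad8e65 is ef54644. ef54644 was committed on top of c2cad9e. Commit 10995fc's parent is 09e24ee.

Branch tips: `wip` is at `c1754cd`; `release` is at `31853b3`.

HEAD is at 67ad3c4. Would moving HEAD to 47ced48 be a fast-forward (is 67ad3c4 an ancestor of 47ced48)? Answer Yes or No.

No

A fast-forward from 67ad3c4 to 47ced48 is possible iff 67ad3c4 is an ancestor of 47ced48.
Ancestors of 47ced48: {47ced48}.
67ad3c4 is not among them, so fast-forward is not possible.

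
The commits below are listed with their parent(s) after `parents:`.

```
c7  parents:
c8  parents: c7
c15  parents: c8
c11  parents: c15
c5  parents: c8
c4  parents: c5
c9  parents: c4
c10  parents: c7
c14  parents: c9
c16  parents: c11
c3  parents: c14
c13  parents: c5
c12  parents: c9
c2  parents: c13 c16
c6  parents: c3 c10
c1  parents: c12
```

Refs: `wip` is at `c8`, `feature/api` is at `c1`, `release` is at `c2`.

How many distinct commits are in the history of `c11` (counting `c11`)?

4

Walking parent pointers from c11: reachable set = {c11, c15, c7, c8}.
That is 4 commits.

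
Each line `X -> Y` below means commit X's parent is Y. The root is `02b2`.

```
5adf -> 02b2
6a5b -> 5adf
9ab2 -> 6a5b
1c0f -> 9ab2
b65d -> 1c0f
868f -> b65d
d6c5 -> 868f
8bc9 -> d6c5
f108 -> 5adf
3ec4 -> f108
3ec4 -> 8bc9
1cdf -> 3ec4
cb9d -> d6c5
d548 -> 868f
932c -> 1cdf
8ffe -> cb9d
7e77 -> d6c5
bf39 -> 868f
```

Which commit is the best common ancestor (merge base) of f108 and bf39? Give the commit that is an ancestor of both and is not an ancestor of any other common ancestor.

Ancestors of f108: {02b2, 5adf, f108}.
Ancestors of bf39: {02b2, 1c0f, 5adf, 6a5b, 868f, 9ab2, b65d, bf39}.
Common ancestors: {02b2, 5adf}.
Among these, 5adf is not an ancestor of any other common ancestor — it is the merge base.

5adf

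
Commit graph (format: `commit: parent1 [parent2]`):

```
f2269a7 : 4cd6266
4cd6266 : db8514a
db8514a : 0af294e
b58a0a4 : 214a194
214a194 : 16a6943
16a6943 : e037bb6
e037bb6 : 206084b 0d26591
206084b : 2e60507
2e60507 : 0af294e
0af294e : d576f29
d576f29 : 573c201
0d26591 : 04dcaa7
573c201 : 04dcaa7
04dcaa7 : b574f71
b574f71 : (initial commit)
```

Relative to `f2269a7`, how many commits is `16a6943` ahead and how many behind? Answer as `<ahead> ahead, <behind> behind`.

5 ahead, 3 behind

Reachable from 16a6943: {04dcaa7, 0af294e, 0d26591, 16a6943, 206084b, 2e60507, 573c201, b574f71, d576f29, e037bb6}.
Reachable from f2269a7: {04dcaa7, 0af294e, 4cd6266, 573c201, b574f71, d576f29, db8514a, f2269a7}.
Only in 16a6943's history (ahead): {0d26591, 16a6943, 206084b, 2e60507, e037bb6} — 5.
Only in f2269a7's history (behind): {4cd6266, db8514a, f2269a7} — 3.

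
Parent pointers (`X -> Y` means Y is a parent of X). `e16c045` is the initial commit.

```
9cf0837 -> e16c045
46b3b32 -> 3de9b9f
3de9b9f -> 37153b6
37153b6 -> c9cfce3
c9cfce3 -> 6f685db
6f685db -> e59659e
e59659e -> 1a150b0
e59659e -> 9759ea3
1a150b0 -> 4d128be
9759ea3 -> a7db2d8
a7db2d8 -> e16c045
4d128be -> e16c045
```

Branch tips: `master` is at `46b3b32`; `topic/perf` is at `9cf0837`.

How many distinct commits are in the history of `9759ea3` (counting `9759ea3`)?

Walking parent pointers from 9759ea3: reachable set = {9759ea3, a7db2d8, e16c045}.
That is 3 commits.

3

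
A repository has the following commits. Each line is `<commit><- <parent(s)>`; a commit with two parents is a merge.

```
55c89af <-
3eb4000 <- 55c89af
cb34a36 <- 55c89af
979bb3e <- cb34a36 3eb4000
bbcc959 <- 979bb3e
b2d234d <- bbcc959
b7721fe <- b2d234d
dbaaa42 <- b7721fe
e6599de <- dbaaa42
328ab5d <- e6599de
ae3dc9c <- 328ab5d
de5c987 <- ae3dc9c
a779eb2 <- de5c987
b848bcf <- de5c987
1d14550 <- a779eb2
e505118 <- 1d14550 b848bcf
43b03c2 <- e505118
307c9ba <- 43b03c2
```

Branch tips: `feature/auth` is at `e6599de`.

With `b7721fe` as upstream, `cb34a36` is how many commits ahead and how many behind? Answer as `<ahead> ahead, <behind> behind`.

0 ahead, 5 behind

Reachable from cb34a36: {55c89af, cb34a36}.
Reachable from b7721fe: {3eb4000, 55c89af, 979bb3e, b2d234d, b7721fe, bbcc959, cb34a36}.
Only in cb34a36's history (ahead): {} — 0.
Only in b7721fe's history (behind): {3eb4000, 979bb3e, b2d234d, b7721fe, bbcc959} — 5.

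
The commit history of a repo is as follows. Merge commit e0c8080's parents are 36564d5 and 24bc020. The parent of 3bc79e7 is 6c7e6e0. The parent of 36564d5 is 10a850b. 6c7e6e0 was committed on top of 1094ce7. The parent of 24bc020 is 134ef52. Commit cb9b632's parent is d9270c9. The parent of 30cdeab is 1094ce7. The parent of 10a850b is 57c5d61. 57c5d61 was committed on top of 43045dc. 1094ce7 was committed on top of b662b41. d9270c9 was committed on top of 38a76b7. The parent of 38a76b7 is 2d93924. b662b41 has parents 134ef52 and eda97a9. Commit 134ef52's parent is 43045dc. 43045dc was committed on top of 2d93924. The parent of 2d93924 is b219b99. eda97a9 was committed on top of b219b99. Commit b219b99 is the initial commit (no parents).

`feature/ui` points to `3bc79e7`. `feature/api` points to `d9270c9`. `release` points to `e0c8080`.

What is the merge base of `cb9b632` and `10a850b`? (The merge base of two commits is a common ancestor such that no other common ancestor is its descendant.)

Ancestors of cb9b632: {2d93924, 38a76b7, b219b99, cb9b632, d9270c9}.
Ancestors of 10a850b: {10a850b, 2d93924, 43045dc, 57c5d61, b219b99}.
Common ancestors: {2d93924, b219b99}.
Among these, 2d93924 is not an ancestor of any other common ancestor — it is the merge base.

2d93924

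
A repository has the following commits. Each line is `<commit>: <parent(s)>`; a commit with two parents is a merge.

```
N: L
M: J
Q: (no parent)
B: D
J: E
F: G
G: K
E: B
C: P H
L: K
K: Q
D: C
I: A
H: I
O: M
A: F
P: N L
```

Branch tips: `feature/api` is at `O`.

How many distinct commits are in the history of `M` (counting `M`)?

Walking parent pointers from M: reachable set = {A, B, C, D, E, F, G, H, I, J, K, L, M, N, P, Q}.
That is 16 commits.

16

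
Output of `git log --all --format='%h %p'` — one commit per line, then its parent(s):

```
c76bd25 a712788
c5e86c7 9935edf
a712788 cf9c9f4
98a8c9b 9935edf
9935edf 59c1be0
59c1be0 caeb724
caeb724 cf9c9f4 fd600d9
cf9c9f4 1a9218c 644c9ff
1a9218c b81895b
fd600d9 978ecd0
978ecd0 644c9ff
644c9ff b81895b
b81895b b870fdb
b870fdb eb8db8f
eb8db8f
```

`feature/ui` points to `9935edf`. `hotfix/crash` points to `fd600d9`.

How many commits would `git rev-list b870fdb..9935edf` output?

9

Reachable from 9935edf: {1a9218c, 59c1be0, 644c9ff, 978ecd0, 9935edf, b81895b, b870fdb, caeb724, cf9c9f4, eb8db8f, fd600d9}.
Reachable from b870fdb: {b870fdb, eb8db8f}.
In 9935edf's history but not b870fdb's: {1a9218c, 59c1be0, 644c9ff, 978ecd0, 9935edf, b81895b, caeb724, cf9c9f4, fd600d9} — 9 commits.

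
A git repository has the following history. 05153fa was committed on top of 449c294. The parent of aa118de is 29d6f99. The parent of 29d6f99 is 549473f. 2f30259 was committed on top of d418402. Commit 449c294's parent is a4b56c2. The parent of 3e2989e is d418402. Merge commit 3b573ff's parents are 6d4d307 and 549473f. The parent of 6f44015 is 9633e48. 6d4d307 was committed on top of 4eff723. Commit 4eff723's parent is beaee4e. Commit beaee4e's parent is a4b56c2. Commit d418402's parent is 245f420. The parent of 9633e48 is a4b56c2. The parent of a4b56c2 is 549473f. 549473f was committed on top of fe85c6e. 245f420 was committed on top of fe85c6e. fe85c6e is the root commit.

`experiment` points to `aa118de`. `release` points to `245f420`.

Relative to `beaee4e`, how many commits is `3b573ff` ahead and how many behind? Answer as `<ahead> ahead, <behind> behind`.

3 ahead, 0 behind

Reachable from 3b573ff: {3b573ff, 4eff723, 549473f, 6d4d307, a4b56c2, beaee4e, fe85c6e}.
Reachable from beaee4e: {549473f, a4b56c2, beaee4e, fe85c6e}.
Only in 3b573ff's history (ahead): {3b573ff, 4eff723, 6d4d307} — 3.
Only in beaee4e's history (behind): {} — 0.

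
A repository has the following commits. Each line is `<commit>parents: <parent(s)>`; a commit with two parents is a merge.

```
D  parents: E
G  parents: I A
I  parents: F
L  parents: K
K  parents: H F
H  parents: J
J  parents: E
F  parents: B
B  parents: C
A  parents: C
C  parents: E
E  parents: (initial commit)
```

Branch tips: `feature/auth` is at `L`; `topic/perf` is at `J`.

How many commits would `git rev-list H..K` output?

4

Reachable from K: {B, C, E, F, H, J, K}.
Reachable from H: {E, H, J}.
In K's history but not H's: {B, C, F, K} — 4 commits.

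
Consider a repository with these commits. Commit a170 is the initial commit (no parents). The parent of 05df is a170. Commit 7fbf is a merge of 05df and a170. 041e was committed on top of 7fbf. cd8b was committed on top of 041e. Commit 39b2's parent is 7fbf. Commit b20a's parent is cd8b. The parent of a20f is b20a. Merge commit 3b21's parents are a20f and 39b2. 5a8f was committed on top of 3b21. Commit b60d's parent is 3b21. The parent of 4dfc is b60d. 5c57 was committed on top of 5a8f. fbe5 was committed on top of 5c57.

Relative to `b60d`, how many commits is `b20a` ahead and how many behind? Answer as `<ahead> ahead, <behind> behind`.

0 ahead, 4 behind

Reachable from b20a: {041e, 05df, 7fbf, a170, b20a, cd8b}.
Reachable from b60d: {041e, 05df, 39b2, 3b21, 7fbf, a170, a20f, b20a, b60d, cd8b}.
Only in b20a's history (ahead): {} — 0.
Only in b60d's history (behind): {39b2, 3b21, a20f, b60d} — 4.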